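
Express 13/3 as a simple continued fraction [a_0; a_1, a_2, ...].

Run the Euclidean algorithm on 13 and 3; the successive quotients are the partial quotients a_0, a_1, ... (each step inverts the fractional part left over by the previous one):
  13 = 4*3 + 1, so a_0 = 4.
  3 = 3*1 + 0, so a_1 = 3.
The remainder reaches 0 after 2 divisions, so the expansion has 2 partial quotients, read off in order.

[4; 3]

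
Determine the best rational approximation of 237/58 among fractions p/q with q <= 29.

94/23

Expand x = 237/58 as a continued fraction with the Euclidean algorithm:
  237 = 4*58 + 5, so a_0 = 4.
  58 = 11*5 + 3, so a_1 = 11.
  5 = 1*3 + 2, so a_2 = 1.
  3 = 1*2 + 1, so a_3 = 1.
  2 = 2*1 + 0, so a_4 = 2.
so x = [4; 11, 1, 1, 2].
Convergents (p_i = a_i*p_{i-1} + p_{i-2}, q_i = a_i*q_{i-1} + q_{i-2} with p_{-2}=0, p_{-1}=1, q_{-2}=1, q_{-1}=0), until the denominator exceeds 29:
  i=0: a_0=4, p_0 = 4*1 + 0 = 4, q_0 = 4*0 + 1 = 1.
  i=1: a_1=11, p_1 = 11*4 + 1 = 45, q_1 = 11*1 + 0 = 11.
  i=2: a_2=1, p_2 = 1*45 + 4 = 49, q_2 = 1*11 + 1 = 12.
  i=3: a_3=1, p_3 = 1*49 + 45 = 94, q_3 = 1*12 + 11 = 23.
  i=4: a_4=2, p_4 = 2*94 + 49 = 237, q_4 = 2*23 + 12 = 58.
q_4 = 58 > 29, so the last convergent with denominator <= 29 is p_3/q_3 = 94/23.
The closest fraction with denominator <= 29 is either p_3/q_3 or the intermediate fraction (k*p_3 + p_2)/(k*q_3 + q_2) with the largest k >= 1 whose denominator stays <= 29; these approach x as k grows, and every other convergent or intermediate fraction in range is farther away.
Largest k: floor((29 - q_2)/q_3) = floor((29 - 12)/23) = 0.
Since k = 0, no intermediate fraction beyond p_3/q_3 has denominator <= 29, so the convergent 94/23 is the closest (its error is |237*23 - 94*58|/(58*23) = 1/1334).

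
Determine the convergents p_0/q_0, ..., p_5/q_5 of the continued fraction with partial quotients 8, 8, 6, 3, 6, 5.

8/1, 65/8, 398/49, 1259/155, 7952/979, 41019/5050

Using the convergent recurrence p_i = a_i*p_{i-1} + p_{i-2}, q_i = a_i*q_{i-1} + q_{i-2} with p_{-2}=0, p_{-1}=1, q_{-2}=1, q_{-1}=0:
  i=0: a_0=8, p_0 = 8*1 + 0 = 8, q_0 = 8*0 + 1 = 1.
  i=1: a_1=8, p_1 = 8*8 + 1 = 65, q_1 = 8*1 + 0 = 8.
  i=2: a_2=6, p_2 = 6*65 + 8 = 398, q_2 = 6*8 + 1 = 49.
  i=3: a_3=3, p_3 = 3*398 + 65 = 1259, q_3 = 3*49 + 8 = 155.
  i=4: a_4=6, p_4 = 6*1259 + 398 = 7952, q_4 = 6*155 + 49 = 979.
  i=5: a_5=5, p_5 = 5*7952 + 1259 = 41019, q_5 = 5*979 + 155 = 5050.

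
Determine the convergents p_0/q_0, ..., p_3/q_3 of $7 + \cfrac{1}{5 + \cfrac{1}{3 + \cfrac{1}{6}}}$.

7/1, 36/5, 115/16, 726/101

Using the convergent recurrence p_i = a_i*p_{i-1} + p_{i-2}, q_i = a_i*q_{i-1} + q_{i-2} with p_{-2}=0, p_{-1}=1, q_{-2}=1, q_{-1}=0:
  i=0: a_0=7, p_0 = 7*1 + 0 = 7, q_0 = 7*0 + 1 = 1.
  i=1: a_1=5, p_1 = 5*7 + 1 = 36, q_1 = 5*1 + 0 = 5.
  i=2: a_2=3, p_2 = 3*36 + 7 = 115, q_2 = 3*5 + 1 = 16.
  i=3: a_3=6, p_3 = 6*115 + 36 = 726, q_3 = 6*16 + 5 = 101.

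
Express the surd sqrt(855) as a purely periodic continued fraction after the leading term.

Write x_i = (sqrt(855) + m_i)/d_i with (m_0, d_0) = (0, 1). a_0 = floor(sqrt(855)) = 29, since 29^2 = 841 <= 855 < 900 = 30^2.
Iterate m_{i+1} = d_i*a_i - m_i, d_{i+1} = (855 - m_{i+1}^2)/d_i, a_{i+1} = floor((a_0 + m_{i+1})/d_{i+1}):
  m_1 = 1*29 - 0 = 29, d_1 = (855 - 29^2)/1 = 14/1 = 14, a_1 = floor((29 + 29)/14) = 4.
  m_2 = 14*4 - 29 = 27, d_2 = (855 - 27^2)/14 = 126/14 = 9, a_2 = floor((29 + 27)/9) = 6.
  m_3 = 9*6 - 27 = 27, d_3 = (855 - 27^2)/9 = 126/9 = 14, a_3 = floor((29 + 27)/14) = 4.
  m_4 = 14*4 - 27 = 29, d_4 = (855 - 29^2)/14 = 14/14 = 1, a_4 = floor((29 + 29)/1) = 58.
  m_5 = 1*58 - 29 = 29, d_5 = (855 - 29^2)/1 = 14/1 = 14: (m_5, d_5) = (m_1, d_1) = (29, 14), so from here the quotients repeat a_1, ..., a_4; the period length is 4.
Hence the expansion of sqrt(855) is a_0 = 29 followed by the repeating block 4, 6, 4, 58 (period 4).

[29; (4, 6, 4, 58)]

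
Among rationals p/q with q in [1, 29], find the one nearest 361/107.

Expand x = 361/107 as a continued fraction with the Euclidean algorithm:
  361 = 3*107 + 40, so a_0 = 3.
  107 = 2*40 + 27, so a_1 = 2.
  40 = 1*27 + 13, so a_2 = 1.
  27 = 2*13 + 1, so a_3 = 2.
  13 = 13*1 + 0, so a_4 = 13.
so x = [3; 2, 1, 2, 13].
Convergents (p_i = a_i*p_{i-1} + p_{i-2}, q_i = a_i*q_{i-1} + q_{i-2} with p_{-2}=0, p_{-1}=1, q_{-2}=1, q_{-1}=0), until the denominator exceeds 29:
  i=0: a_0=3, p_0 = 3*1 + 0 = 3, q_0 = 3*0 + 1 = 1.
  i=1: a_1=2, p_1 = 2*3 + 1 = 7, q_1 = 2*1 + 0 = 2.
  i=2: a_2=1, p_2 = 1*7 + 3 = 10, q_2 = 1*2 + 1 = 3.
  i=3: a_3=2, p_3 = 2*10 + 7 = 27, q_3 = 2*3 + 2 = 8.
  i=4: a_4=13, p_4 = 13*27 + 10 = 361, q_4 = 13*8 + 3 = 107.
q_4 = 107 > 29, so the last convergent with denominator <= 29 is p_3/q_3 = 27/8.
The closest fraction with denominator <= 29 is either p_3/q_3 or the intermediate fraction (k*p_3 + p_2)/(k*q_3 + q_2) with the largest k >= 1 whose denominator stays <= 29; these approach x as k grows, and every other convergent or intermediate fraction in range is farther away.
Largest k: floor((29 - q_2)/q_3) = floor((29 - 3)/8) = 3.
That gives (3*27 + 10)/(3*8 + 3) = 91/27.
Compare the errors: |x - 27/8| = |361*8 - 27*107|/(107*8) = 1/856, and |x - 91/27| = |361*27 - 91*107|/(107*27) = 10/2889.
Cross-multiplying, 1*2889 = 2889 < 8560 = 10*856, so 1/856 is smaller: the convergent 27/8 is closer to x than 91/27.

27/8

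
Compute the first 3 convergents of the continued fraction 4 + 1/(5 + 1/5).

4/1, 21/5, 109/26

Using the convergent recurrence p_i = a_i*p_{i-1} + p_{i-2}, q_i = a_i*q_{i-1} + q_{i-2} with p_{-2}=0, p_{-1}=1, q_{-2}=1, q_{-1}=0:
  i=0: a_0=4, p_0 = 4*1 + 0 = 4, q_0 = 4*0 + 1 = 1.
  i=1: a_1=5, p_1 = 5*4 + 1 = 21, q_1 = 5*1 + 0 = 5.
  i=2: a_2=5, p_2 = 5*21 + 4 = 109, q_2 = 5*5 + 1 = 26.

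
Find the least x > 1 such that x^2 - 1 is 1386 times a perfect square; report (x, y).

(x, y) = (21295, 572)

First expand sqrt(1386) as a continued fraction. With x_i = (sqrt(1386) + m_i)/d_i and (m_0, d_0) = (0, 1): a_0 = floor(sqrt(1386)) = 37, since 37^2 = 1369 <= 1386 < 1444 = 38^2.
Iterate m_{i+1} = d_i*a_i - m_i, d_{i+1} = (1386 - m_{i+1}^2)/d_i, a_{i+1} = floor((a_0 + m_{i+1})/d_{i+1}):
  m_1 = 1*37 - 0 = 37, d_1 = (1386 - 37^2)/1 = 17/1 = 17, a_1 = floor((37 + 37)/17) = 4.
  m_2 = 17*4 - 37 = 31, d_2 = (1386 - 31^2)/17 = 425/17 = 25, a_2 = floor((37 + 31)/25) = 2.
  m_3 = 25*2 - 31 = 19, d_3 = (1386 - 19^2)/25 = 1025/25 = 41, a_3 = floor((37 + 19)/41) = 1.
  m_4 = 41*1 - 19 = 22, d_4 = (1386 - 22^2)/41 = 902/41 = 22, a_4 = floor((37 + 22)/22) = 2.
  m_5 = 22*2 - 22 = 22, d_5 = (1386 - 22^2)/22 = 902/22 = 41, a_5 = floor((37 + 22)/41) = 1.
  m_6 = 41*1 - 22 = 19, d_6 = (1386 - 19^2)/41 = 1025/41 = 25, a_6 = floor((37 + 19)/25) = 2.
  m_7 = 25*2 - 19 = 31, d_7 = (1386 - 31^2)/25 = 425/25 = 17, a_7 = floor((37 + 31)/17) = 4.
  m_8 = 17*4 - 31 = 37, d_8 = (1386 - 37^2)/17 = 17/17 = 1, a_8 = floor((37 + 37)/1) = 74.
  m_9 = 1*74 - 37 = 37, d_9 = (1386 - 37^2)/1 = 17/1 = 17: (m_9, d_9) = (m_1, d_1) = (37, 17), so from here the quotients repeat a_1, ..., a_8; the period length is 8.
So sqrt(1386) = [37; (4, 2, 1, 2, 1, 2, 4, 74)] with period length k = 8.
k is even, so the fundamental solution of x^2 - 1386y^2 = 1 is (p_{k-1}, q_{k-1}) = (p_7, q_7); compute convergents through index 7.
Convergents (p_i = a_i*p_{i-1} + p_{i-2}, q_i = a_i*q_{i-1} + q_{i-2} with p_{-2}=0, p_{-1}=1, q_{-2}=1, q_{-1}=0):
  i=0: a_0=37, p_0 = 37*1 + 0 = 37, q_0 = 37*0 + 1 = 1.
  i=1: a_1=4, p_1 = 4*37 + 1 = 149, q_1 = 4*1 + 0 = 4.
  i=2: a_2=2, p_2 = 2*149 + 37 = 335, q_2 = 2*4 + 1 = 9.
  i=3: a_3=1, p_3 = 1*335 + 149 = 484, q_3 = 1*9 + 4 = 13.
  i=4: a_4=2, p_4 = 2*484 + 335 = 1303, q_4 = 2*13 + 9 = 35.
  i=5: a_5=1, p_5 = 1*1303 + 484 = 1787, q_5 = 1*35 + 13 = 48.
  i=6: a_6=2, p_6 = 2*1787 + 1303 = 4877, q_6 = 2*48 + 35 = 131.
  i=7: a_7=4, p_7 = 4*4877 + 1787 = 21295, q_7 = 4*131 + 48 = 572.
Check: 21295^2 - 1386*572^2 = 453477025 - 453477024 = 1, so (x, y) = (21295, 572) solves the equation, and by the theorem it is the least positive solution.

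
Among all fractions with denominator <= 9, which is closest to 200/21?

19/2

Expand x = 200/21 as a continued fraction with the Euclidean algorithm:
  200 = 9*21 + 11, so a_0 = 9.
  21 = 1*11 + 10, so a_1 = 1.
  11 = 1*10 + 1, so a_2 = 1.
  10 = 10*1 + 0, so a_3 = 10.
so x = [9; 1, 1, 10].
Convergents (p_i = a_i*p_{i-1} + p_{i-2}, q_i = a_i*q_{i-1} + q_{i-2} with p_{-2}=0, p_{-1}=1, q_{-2}=1, q_{-1}=0), until the denominator exceeds 9:
  i=0: a_0=9, p_0 = 9*1 + 0 = 9, q_0 = 9*0 + 1 = 1.
  i=1: a_1=1, p_1 = 1*9 + 1 = 10, q_1 = 1*1 + 0 = 1.
  i=2: a_2=1, p_2 = 1*10 + 9 = 19, q_2 = 1*1 + 1 = 2.
  i=3: a_3=10, p_3 = 10*19 + 10 = 200, q_3 = 10*2 + 1 = 21.
q_3 = 21 > 9, so the last convergent with denominator <= 9 is p_2/q_2 = 19/2.
The closest fraction with denominator <= 9 is either p_2/q_2 or the intermediate fraction (k*p_2 + p_1)/(k*q_2 + q_1) with the largest k >= 1 whose denominator stays <= 9; these approach x as k grows, and every other convergent or intermediate fraction in range is farther away.
Largest k: floor((9 - q_1)/q_2) = floor((9 - 1)/2) = 4.
That gives (4*19 + 10)/(4*2 + 1) = 86/9.
Compare the errors: |x - 19/2| = |200*2 - 19*21|/(21*2) = 1/42, and |x - 86/9| = |200*9 - 86*21|/(21*9) = 6/189.
Cross-multiplying, 1*189 = 189 < 252 = 6*42, so 1/42 is smaller: the convergent 19/2 is closer to x than 86/9.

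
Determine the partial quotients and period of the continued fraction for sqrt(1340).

[36; (1, 1, 1, 1, 6, 18, 6, 1, 1, 1, 1, 72)]

Write x_i = (sqrt(1340) + m_i)/d_i with (m_0, d_0) = (0, 1). a_0 = floor(sqrt(1340)) = 36, since 36^2 = 1296 <= 1340 < 1369 = 37^2.
Iterate m_{i+1} = d_i*a_i - m_i, d_{i+1} = (1340 - m_{i+1}^2)/d_i, a_{i+1} = floor((a_0 + m_{i+1})/d_{i+1}):
  m_1 = 1*36 - 0 = 36, d_1 = (1340 - 36^2)/1 = 44/1 = 44, a_1 = floor((36 + 36)/44) = 1.
  m_2 = 44*1 - 36 = 8, d_2 = (1340 - 8^2)/44 = 1276/44 = 29, a_2 = floor((36 + 8)/29) = 1.
  m_3 = 29*1 - 8 = 21, d_3 = (1340 - 21^2)/29 = 899/29 = 31, a_3 = floor((36 + 21)/31) = 1.
  m_4 = 31*1 - 21 = 10, d_4 = (1340 - 10^2)/31 = 1240/31 = 40, a_4 = floor((36 + 10)/40) = 1.
  m_5 = 40*1 - 10 = 30, d_5 = (1340 - 30^2)/40 = 440/40 = 11, a_5 = floor((36 + 30)/11) = 6.
  m_6 = 11*6 - 30 = 36, d_6 = (1340 - 36^2)/11 = 44/11 = 4, a_6 = floor((36 + 36)/4) = 18.
  m_7 = 4*18 - 36 = 36, d_7 = (1340 - 36^2)/4 = 44/4 = 11, a_7 = floor((36 + 36)/11) = 6.
  m_8 = 11*6 - 36 = 30, d_8 = (1340 - 30^2)/11 = 440/11 = 40, a_8 = floor((36 + 30)/40) = 1.
  m_9 = 40*1 - 30 = 10, d_9 = (1340 - 10^2)/40 = 1240/40 = 31, a_9 = floor((36 + 10)/31) = 1.
  m_10 = 31*1 - 10 = 21, d_10 = (1340 - 21^2)/31 = 899/31 = 29, a_10 = floor((36 + 21)/29) = 1.
  m_11 = 29*1 - 21 = 8, d_11 = (1340 - 8^2)/29 = 1276/29 = 44, a_11 = floor((36 + 8)/44) = 1.
  m_12 = 44*1 - 8 = 36, d_12 = (1340 - 36^2)/44 = 44/44 = 1, a_12 = floor((36 + 36)/1) = 72.
  m_13 = 1*72 - 36 = 36, d_13 = (1340 - 36^2)/1 = 44/1 = 44: (m_13, d_13) = (m_1, d_1) = (36, 44), so from here the quotients repeat a_1, ..., a_12; the period length is 12.
Hence the expansion of sqrt(1340) is a_0 = 36 followed by the repeating block 1, 1, 1, 1, 6, 18, 6, 1, 1, 1, 1, 72 (period 12).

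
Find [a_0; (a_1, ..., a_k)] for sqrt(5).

[2; (4)]

Write x_i = (sqrt(5) + m_i)/d_i with (m_0, d_0) = (0, 1). a_0 = floor(sqrt(5)) = 2, since 2^2 = 4 <= 5 < 9 = 3^2.
Iterate m_{i+1} = d_i*a_i - m_i, d_{i+1} = (5 - m_{i+1}^2)/d_i, a_{i+1} = floor((a_0 + m_{i+1})/d_{i+1}):
  m_1 = 1*2 - 0 = 2, d_1 = (5 - 2^2)/1 = 1/1 = 1, a_1 = floor((2 + 2)/1) = 4.
  m_2 = 1*4 - 2 = 2, d_2 = (5 - 2^2)/1 = 1/1 = 1: (m_2, d_2) = (m_1, d_1) = (2, 1), so from here the quotient a_1 repeats; the period length is 1.
Hence the expansion of sqrt(5) is a_0 = 2 followed by the repeating block 4 (period 1).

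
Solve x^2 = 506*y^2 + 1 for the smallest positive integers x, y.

(x, y) = (45, 2)

First expand sqrt(506) as a continued fraction. With x_i = (sqrt(506) + m_i)/d_i and (m_0, d_0) = (0, 1): a_0 = floor(sqrt(506)) = 22, since 22^2 = 484 <= 506 < 529 = 23^2.
Iterate m_{i+1} = d_i*a_i - m_i, d_{i+1} = (506 - m_{i+1}^2)/d_i, a_{i+1} = floor((a_0 + m_{i+1})/d_{i+1}):
  m_1 = 1*22 - 0 = 22, d_1 = (506 - 22^2)/1 = 22/1 = 22, a_1 = floor((22 + 22)/22) = 2.
  m_2 = 22*2 - 22 = 22, d_2 = (506 - 22^2)/22 = 22/22 = 1, a_2 = floor((22 + 22)/1) = 44.
  m_3 = 1*44 - 22 = 22, d_3 = (506 - 22^2)/1 = 22/1 = 22: (m_3, d_3) = (m_1, d_1) = (22, 22), so from here the quotients repeat a_1, a_2; the period length is 2.
So sqrt(506) = [22; (2, 44)] with period length k = 2.
k is even, so the fundamental solution of x^2 - 506y^2 = 1 is (p_{k-1}, q_{k-1}) = (p_1, q_1); compute convergents through index 1.
Convergents (p_i = a_i*p_{i-1} + p_{i-2}, q_i = a_i*q_{i-1} + q_{i-2} with p_{-2}=0, p_{-1}=1, q_{-2}=1, q_{-1}=0):
  i=0: a_0=22, p_0 = 22*1 + 0 = 22, q_0 = 22*0 + 1 = 1.
  i=1: a_1=2, p_1 = 2*22 + 1 = 45, q_1 = 2*1 + 0 = 2.
Check: 45^2 - 506*2^2 = 2025 - 2024 = 1, so (x, y) = (45, 2) solves the equation, and by the theorem it is the least positive solution.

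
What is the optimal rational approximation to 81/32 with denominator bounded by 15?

38/15

Expand x = 81/32 as a continued fraction with the Euclidean algorithm:
  81 = 2*32 + 17, so a_0 = 2.
  32 = 1*17 + 15, so a_1 = 1.
  17 = 1*15 + 2, so a_2 = 1.
  15 = 7*2 + 1, so a_3 = 7.
  2 = 2*1 + 0, so a_4 = 2.
so x = [2; 1, 1, 7, 2].
Convergents (p_i = a_i*p_{i-1} + p_{i-2}, q_i = a_i*q_{i-1} + q_{i-2} with p_{-2}=0, p_{-1}=1, q_{-2}=1, q_{-1}=0), until the denominator exceeds 15:
  i=0: a_0=2, p_0 = 2*1 + 0 = 2, q_0 = 2*0 + 1 = 1.
  i=1: a_1=1, p_1 = 1*2 + 1 = 3, q_1 = 1*1 + 0 = 1.
  i=2: a_2=1, p_2 = 1*3 + 2 = 5, q_2 = 1*1 + 1 = 2.
  i=3: a_3=7, p_3 = 7*5 + 3 = 38, q_3 = 7*2 + 1 = 15.
  i=4: a_4=2, p_4 = 2*38 + 5 = 81, q_4 = 2*15 + 2 = 32.
q_4 = 32 > 15, so the last convergent with denominator <= 15 is p_3/q_3 = 38/15.
The closest fraction with denominator <= 15 is either p_3/q_3 or the intermediate fraction (k*p_3 + p_2)/(k*q_3 + q_2) with the largest k >= 1 whose denominator stays <= 15; these approach x as k grows, and every other convergent or intermediate fraction in range is farther away.
Largest k: floor((15 - q_2)/q_3) = floor((15 - 2)/15) = 0.
Since k = 0, no intermediate fraction beyond p_3/q_3 has denominator <= 15, so the convergent 38/15 is the closest (its error is |81*15 - 38*32|/(32*15) = 1/480).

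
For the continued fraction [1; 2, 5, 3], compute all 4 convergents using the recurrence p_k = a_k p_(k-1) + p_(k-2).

Using the convergent recurrence p_i = a_i*p_{i-1} + p_{i-2}, q_i = a_i*q_{i-1} + q_{i-2} with p_{-2}=0, p_{-1}=1, q_{-2}=1, q_{-1}=0:
  i=0: a_0=1, p_0 = 1*1 + 0 = 1, q_0 = 1*0 + 1 = 1.
  i=1: a_1=2, p_1 = 2*1 + 1 = 3, q_1 = 2*1 + 0 = 2.
  i=2: a_2=5, p_2 = 5*3 + 1 = 16, q_2 = 5*2 + 1 = 11.
  i=3: a_3=3, p_3 = 3*16 + 3 = 51, q_3 = 3*11 + 2 = 35.

1/1, 3/2, 16/11, 51/35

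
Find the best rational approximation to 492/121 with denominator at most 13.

Expand x = 492/121 as a continued fraction with the Euclidean algorithm:
  492 = 4*121 + 8, so a_0 = 4.
  121 = 15*8 + 1, so a_1 = 15.
  8 = 8*1 + 0, so a_2 = 8.
so x = [4; 15, 8].
Convergents (p_i = a_i*p_{i-1} + p_{i-2}, q_i = a_i*q_{i-1} + q_{i-2} with p_{-2}=0, p_{-1}=1, q_{-2}=1, q_{-1}=0), until the denominator exceeds 13:
  i=0: a_0=4, p_0 = 4*1 + 0 = 4, q_0 = 4*0 + 1 = 1.
  i=1: a_1=15, p_1 = 15*4 + 1 = 61, q_1 = 15*1 + 0 = 15.
q_1 = 15 > 13, so the last convergent with denominator <= 13 is p_0/q_0 = 4/1.
The closest fraction with denominator <= 13 is either p_0/q_0 or the intermediate fraction (k*p_0 + p_{-1})/(k*q_0 + q_{-1}) with the largest k >= 1 whose denominator stays <= 13; these approach x as k grows, and every other convergent or intermediate fraction in range is farther away.
Largest k: floor((13 - q_{-1})/q_0) = floor((13 - 0)/1) = 13 (using the seeds p_{-1} = 1, q_{-1} = 0).
That gives (13*4 + 1)/(13*1 + 0) = 53/13.
Compare the errors: |x - 4/1| = |492*1 - 4*121|/(121*1) = 8/121, and |x - 53/13| = |492*13 - 53*121|/(121*13) = 17/1573.
Cross-multiplying, 17*121 = 2057 < 12584 = 8*1573, so 17/1573 is smaller: the intermediate fraction 53/13 is closer to x than 4/1.

53/13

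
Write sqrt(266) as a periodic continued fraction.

[16; (3, 4, 3, 32)]

Write x_i = (sqrt(266) + m_i)/d_i with (m_0, d_0) = (0, 1). a_0 = floor(sqrt(266)) = 16, since 16^2 = 256 <= 266 < 289 = 17^2.
Iterate m_{i+1} = d_i*a_i - m_i, d_{i+1} = (266 - m_{i+1}^2)/d_i, a_{i+1} = floor((a_0 + m_{i+1})/d_{i+1}):
  m_1 = 1*16 - 0 = 16, d_1 = (266 - 16^2)/1 = 10/1 = 10, a_1 = floor((16 + 16)/10) = 3.
  m_2 = 10*3 - 16 = 14, d_2 = (266 - 14^2)/10 = 70/10 = 7, a_2 = floor((16 + 14)/7) = 4.
  m_3 = 7*4 - 14 = 14, d_3 = (266 - 14^2)/7 = 70/7 = 10, a_3 = floor((16 + 14)/10) = 3.
  m_4 = 10*3 - 14 = 16, d_4 = (266 - 16^2)/10 = 10/10 = 1, a_4 = floor((16 + 16)/1) = 32.
  m_5 = 1*32 - 16 = 16, d_5 = (266 - 16^2)/1 = 10/1 = 10: (m_5, d_5) = (m_1, d_1) = (16, 10), so from here the quotients repeat a_1, ..., a_4; the period length is 4.
Hence the expansion of sqrt(266) is a_0 = 16 followed by the repeating block 3, 4, 3, 32 (period 4).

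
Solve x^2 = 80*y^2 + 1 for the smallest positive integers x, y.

(x, y) = (9, 1)

First expand sqrt(80) as a continued fraction. With x_i = (sqrt(80) + m_i)/d_i and (m_0, d_0) = (0, 1): a_0 = floor(sqrt(80)) = 8, since 8^2 = 64 <= 80 < 81 = 9^2.
Iterate m_{i+1} = d_i*a_i - m_i, d_{i+1} = (80 - m_{i+1}^2)/d_i, a_{i+1} = floor((a_0 + m_{i+1})/d_{i+1}):
  m_1 = 1*8 - 0 = 8, d_1 = (80 - 8^2)/1 = 16/1 = 16, a_1 = floor((8 + 8)/16) = 1.
  m_2 = 16*1 - 8 = 8, d_2 = (80 - 8^2)/16 = 16/16 = 1, a_2 = floor((8 + 8)/1) = 16.
  m_3 = 1*16 - 8 = 8, d_3 = (80 - 8^2)/1 = 16/1 = 16: (m_3, d_3) = (m_1, d_1) = (8, 16), so from here the quotients repeat a_1, a_2; the period length is 2.
So sqrt(80) = [8; (1, 16)] with period length k = 2.
k is even, so the fundamental solution of x^2 - 80y^2 = 1 is (p_{k-1}, q_{k-1}) = (p_1, q_1); compute convergents through index 1.
Convergents (p_i = a_i*p_{i-1} + p_{i-2}, q_i = a_i*q_{i-1} + q_{i-2} with p_{-2}=0, p_{-1}=1, q_{-2}=1, q_{-1}=0):
  i=0: a_0=8, p_0 = 8*1 + 0 = 8, q_0 = 8*0 + 1 = 1.
  i=1: a_1=1, p_1 = 1*8 + 1 = 9, q_1 = 1*1 + 0 = 1.
Check: 9^2 - 80*1^2 = 81 - 80 = 1, so (x, y) = (9, 1) solves the equation, and by the theorem it is the least positive solution.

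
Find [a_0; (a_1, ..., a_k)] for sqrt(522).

[22; (1, 5, 1, 1, 4, 1, 1, 5, 1, 44)]

Write x_i = (sqrt(522) + m_i)/d_i with (m_0, d_0) = (0, 1). a_0 = floor(sqrt(522)) = 22, since 22^2 = 484 <= 522 < 529 = 23^2.
Iterate m_{i+1} = d_i*a_i - m_i, d_{i+1} = (522 - m_{i+1}^2)/d_i, a_{i+1} = floor((a_0 + m_{i+1})/d_{i+1}):
  m_1 = 1*22 - 0 = 22, d_1 = (522 - 22^2)/1 = 38/1 = 38, a_1 = floor((22 + 22)/38) = 1.
  m_2 = 38*1 - 22 = 16, d_2 = (522 - 16^2)/38 = 266/38 = 7, a_2 = floor((22 + 16)/7) = 5.
  m_3 = 7*5 - 16 = 19, d_3 = (522 - 19^2)/7 = 161/7 = 23, a_3 = floor((22 + 19)/23) = 1.
  m_4 = 23*1 - 19 = 4, d_4 = (522 - 4^2)/23 = 506/23 = 22, a_4 = floor((22 + 4)/22) = 1.
  m_5 = 22*1 - 4 = 18, d_5 = (522 - 18^2)/22 = 198/22 = 9, a_5 = floor((22 + 18)/9) = 4.
  m_6 = 9*4 - 18 = 18, d_6 = (522 - 18^2)/9 = 198/9 = 22, a_6 = floor((22 + 18)/22) = 1.
  m_7 = 22*1 - 18 = 4, d_7 = (522 - 4^2)/22 = 506/22 = 23, a_7 = floor((22 + 4)/23) = 1.
  m_8 = 23*1 - 4 = 19, d_8 = (522 - 19^2)/23 = 161/23 = 7, a_8 = floor((22 + 19)/7) = 5.
  m_9 = 7*5 - 19 = 16, d_9 = (522 - 16^2)/7 = 266/7 = 38, a_9 = floor((22 + 16)/38) = 1.
  m_10 = 38*1 - 16 = 22, d_10 = (522 - 22^2)/38 = 38/38 = 1, a_10 = floor((22 + 22)/1) = 44.
  m_11 = 1*44 - 22 = 22, d_11 = (522 - 22^2)/1 = 38/1 = 38: (m_11, d_11) = (m_1, d_1) = (22, 38), so from here the quotients repeat a_1, ..., a_10; the period length is 10.
Hence the expansion of sqrt(522) is a_0 = 22 followed by the repeating block 1, 5, 1, 1, 4, 1, 1, 5, 1, 44 (period 10).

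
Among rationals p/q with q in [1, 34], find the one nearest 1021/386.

82/31

Expand x = 1021/386 as a continued fraction with the Euclidean algorithm:
  1021 = 2*386 + 249, so a_0 = 2.
  386 = 1*249 + 137, so a_1 = 1.
  249 = 1*137 + 112, so a_2 = 1.
  137 = 1*112 + 25, so a_3 = 1.
  112 = 4*25 + 12, so a_4 = 4.
  25 = 2*12 + 1, so a_5 = 2.
  12 = 12*1 + 0, so a_6 = 12.
so x = [2; 1, 1, 1, 4, 2, 12].
Convergents (p_i = a_i*p_{i-1} + p_{i-2}, q_i = a_i*q_{i-1} + q_{i-2} with p_{-2}=0, p_{-1}=1, q_{-2}=1, q_{-1}=0), until the denominator exceeds 34:
  i=0: a_0=2, p_0 = 2*1 + 0 = 2, q_0 = 2*0 + 1 = 1.
  i=1: a_1=1, p_1 = 1*2 + 1 = 3, q_1 = 1*1 + 0 = 1.
  i=2: a_2=1, p_2 = 1*3 + 2 = 5, q_2 = 1*1 + 1 = 2.
  i=3: a_3=1, p_3 = 1*5 + 3 = 8, q_3 = 1*2 + 1 = 3.
  i=4: a_4=4, p_4 = 4*8 + 5 = 37, q_4 = 4*3 + 2 = 14.
  i=5: a_5=2, p_5 = 2*37 + 8 = 82, q_5 = 2*14 + 3 = 31.
  i=6: a_6=12, p_6 = 12*82 + 37 = 1021, q_6 = 12*31 + 14 = 386.
q_6 = 386 > 34, so the last convergent with denominator <= 34 is p_5/q_5 = 82/31.
The closest fraction with denominator <= 34 is either p_5/q_5 or the intermediate fraction (k*p_5 + p_4)/(k*q_5 + q_4) with the largest k >= 1 whose denominator stays <= 34; these approach x as k grows, and every other convergent or intermediate fraction in range is farther away.
Largest k: floor((34 - q_4)/q_5) = floor((34 - 14)/31) = 0.
Since k = 0, no intermediate fraction beyond p_5/q_5 has denominator <= 34, so the convergent 82/31 is the closest (its error is |1021*31 - 82*386|/(386*31) = 1/11966).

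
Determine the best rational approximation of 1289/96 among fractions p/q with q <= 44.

Expand x = 1289/96 as a continued fraction with the Euclidean algorithm:
  1289 = 13*96 + 41, so a_0 = 13.
  96 = 2*41 + 14, so a_1 = 2.
  41 = 2*14 + 13, so a_2 = 2.
  14 = 1*13 + 1, so a_3 = 1.
  13 = 13*1 + 0, so a_4 = 13.
so x = [13; 2, 2, 1, 13].
Convergents (p_i = a_i*p_{i-1} + p_{i-2}, q_i = a_i*q_{i-1} + q_{i-2} with p_{-2}=0, p_{-1}=1, q_{-2}=1, q_{-1}=0), until the denominator exceeds 44:
  i=0: a_0=13, p_0 = 13*1 + 0 = 13, q_0 = 13*0 + 1 = 1.
  i=1: a_1=2, p_1 = 2*13 + 1 = 27, q_1 = 2*1 + 0 = 2.
  i=2: a_2=2, p_2 = 2*27 + 13 = 67, q_2 = 2*2 + 1 = 5.
  i=3: a_3=1, p_3 = 1*67 + 27 = 94, q_3 = 1*5 + 2 = 7.
  i=4: a_4=13, p_4 = 13*94 + 67 = 1289, q_4 = 13*7 + 5 = 96.
q_4 = 96 > 44, so the last convergent with denominator <= 44 is p_3/q_3 = 94/7.
The closest fraction with denominator <= 44 is either p_3/q_3 or the intermediate fraction (k*p_3 + p_2)/(k*q_3 + q_2) with the largest k >= 1 whose denominator stays <= 44; these approach x as k grows, and every other convergent or intermediate fraction in range is farther away.
Largest k: floor((44 - q_2)/q_3) = floor((44 - 5)/7) = 5.
That gives (5*94 + 67)/(5*7 + 5) = 537/40.
Compare the errors: |x - 94/7| = |1289*7 - 94*96|/(96*7) = 1/672, and |x - 537/40| = |1289*40 - 537*96|/(96*40) = 8/3840.
Cross-multiplying, 1*3840 = 3840 < 5376 = 8*672, so 1/672 is smaller: the convergent 94/7 is closer to x than 537/40.

94/7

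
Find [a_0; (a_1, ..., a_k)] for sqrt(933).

[30; (1, 1, 5, 20, 5, 1, 1, 60)]

Write x_i = (sqrt(933) + m_i)/d_i with (m_0, d_0) = (0, 1). a_0 = floor(sqrt(933)) = 30, since 30^2 = 900 <= 933 < 961 = 31^2.
Iterate m_{i+1} = d_i*a_i - m_i, d_{i+1} = (933 - m_{i+1}^2)/d_i, a_{i+1} = floor((a_0 + m_{i+1})/d_{i+1}):
  m_1 = 1*30 - 0 = 30, d_1 = (933 - 30^2)/1 = 33/1 = 33, a_1 = floor((30 + 30)/33) = 1.
  m_2 = 33*1 - 30 = 3, d_2 = (933 - 3^2)/33 = 924/33 = 28, a_2 = floor((30 + 3)/28) = 1.
  m_3 = 28*1 - 3 = 25, d_3 = (933 - 25^2)/28 = 308/28 = 11, a_3 = floor((30 + 25)/11) = 5.
  m_4 = 11*5 - 25 = 30, d_4 = (933 - 30^2)/11 = 33/11 = 3, a_4 = floor((30 + 30)/3) = 20.
  m_5 = 3*20 - 30 = 30, d_5 = (933 - 30^2)/3 = 33/3 = 11, a_5 = floor((30 + 30)/11) = 5.
  m_6 = 11*5 - 30 = 25, d_6 = (933 - 25^2)/11 = 308/11 = 28, a_6 = floor((30 + 25)/28) = 1.
  m_7 = 28*1 - 25 = 3, d_7 = (933 - 3^2)/28 = 924/28 = 33, a_7 = floor((30 + 3)/33) = 1.
  m_8 = 33*1 - 3 = 30, d_8 = (933 - 30^2)/33 = 33/33 = 1, a_8 = floor((30 + 30)/1) = 60.
  m_9 = 1*60 - 30 = 30, d_9 = (933 - 30^2)/1 = 33/1 = 33: (m_9, d_9) = (m_1, d_1) = (30, 33), so from here the quotients repeat a_1, ..., a_8; the period length is 8.
Hence the expansion of sqrt(933) is a_0 = 30 followed by the repeating block 1, 1, 5, 20, 5, 1, 1, 60 (period 8).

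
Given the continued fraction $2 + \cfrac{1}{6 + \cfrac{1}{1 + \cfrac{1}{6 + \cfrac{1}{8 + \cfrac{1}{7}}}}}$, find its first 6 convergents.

Using the convergent recurrence p_i = a_i*p_{i-1} + p_{i-2}, q_i = a_i*q_{i-1} + q_{i-2} with p_{-2}=0, p_{-1}=1, q_{-2}=1, q_{-1}=0:
  i=0: a_0=2, p_0 = 2*1 + 0 = 2, q_0 = 2*0 + 1 = 1.
  i=1: a_1=6, p_1 = 6*2 + 1 = 13, q_1 = 6*1 + 0 = 6.
  i=2: a_2=1, p_2 = 1*13 + 2 = 15, q_2 = 1*6 + 1 = 7.
  i=3: a_3=6, p_3 = 6*15 + 13 = 103, q_3 = 6*7 + 6 = 48.
  i=4: a_4=8, p_4 = 8*103 + 15 = 839, q_4 = 8*48 + 7 = 391.
  i=5: a_5=7, p_5 = 7*839 + 103 = 5976, q_5 = 7*391 + 48 = 2785.

2/1, 13/6, 15/7, 103/48, 839/391, 5976/2785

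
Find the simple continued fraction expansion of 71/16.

Run the Euclidean algorithm on 71 and 16; the successive quotients are the partial quotients a_0, a_1, ... (each step inverts the fractional part left over by the previous one):
  71 = 4*16 + 7, so a_0 = 4.
  16 = 2*7 + 2, so a_1 = 2.
  7 = 3*2 + 1, so a_2 = 3.
  2 = 2*1 + 0, so a_3 = 2.
The remainder reaches 0 after 4 divisions, so the expansion has 4 partial quotients, read off in order.

[4; 2, 3, 2]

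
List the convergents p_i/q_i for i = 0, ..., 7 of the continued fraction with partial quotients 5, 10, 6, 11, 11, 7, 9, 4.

Using the convergent recurrence p_i = a_i*p_{i-1} + p_{i-2}, q_i = a_i*q_{i-1} + q_{i-2} with p_{-2}=0, p_{-1}=1, q_{-2}=1, q_{-1}=0:
  i=0: a_0=5, p_0 = 5*1 + 0 = 5, q_0 = 5*0 + 1 = 1.
  i=1: a_1=10, p_1 = 10*5 + 1 = 51, q_1 = 10*1 + 0 = 10.
  i=2: a_2=6, p_2 = 6*51 + 5 = 311, q_2 = 6*10 + 1 = 61.
  i=3: a_3=11, p_3 = 11*311 + 51 = 3472, q_3 = 11*61 + 10 = 681.
  i=4: a_4=11, p_4 = 11*3472 + 311 = 38503, q_4 = 11*681 + 61 = 7552.
  i=5: a_5=7, p_5 = 7*38503 + 3472 = 272993, q_5 = 7*7552 + 681 = 53545.
  i=6: a_6=9, p_6 = 9*272993 + 38503 = 2495440, q_6 = 9*53545 + 7552 = 489457.
  i=7: a_7=4, p_7 = 4*2495440 + 272993 = 10254753, q_7 = 4*489457 + 53545 = 2011373.

5/1, 51/10, 311/61, 3472/681, 38503/7552, 272993/53545, 2495440/489457, 10254753/2011373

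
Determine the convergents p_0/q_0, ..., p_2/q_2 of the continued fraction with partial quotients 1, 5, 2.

1/1, 6/5, 13/11

Using the convergent recurrence p_i = a_i*p_{i-1} + p_{i-2}, q_i = a_i*q_{i-1} + q_{i-2} with p_{-2}=0, p_{-1}=1, q_{-2}=1, q_{-1}=0:
  i=0: a_0=1, p_0 = 1*1 + 0 = 1, q_0 = 1*0 + 1 = 1.
  i=1: a_1=5, p_1 = 5*1 + 1 = 6, q_1 = 5*1 + 0 = 5.
  i=2: a_2=2, p_2 = 2*6 + 1 = 13, q_2 = 2*5 + 1 = 11.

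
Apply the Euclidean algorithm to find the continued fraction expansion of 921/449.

Run the Euclidean algorithm on 921 and 449; the successive quotients are the partial quotients a_0, a_1, ... (each step inverts the fractional part left over by the previous one):
  921 = 2*449 + 23, so a_0 = 2.
  449 = 19*23 + 12, so a_1 = 19.
  23 = 1*12 + 11, so a_2 = 1.
  12 = 1*11 + 1, so a_3 = 1.
  11 = 11*1 + 0, so a_4 = 11.
The remainder reaches 0 after 5 divisions, so the expansion has 5 partial quotients, read off in order.

[2; 19, 1, 1, 11]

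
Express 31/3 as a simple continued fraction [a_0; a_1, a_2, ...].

Run the Euclidean algorithm on 31 and 3; the successive quotients are the partial quotients a_0, a_1, ... (each step inverts the fractional part left over by the previous one):
  31 = 10*3 + 1, so a_0 = 10.
  3 = 3*1 + 0, so a_1 = 3.
The remainder reaches 0 after 2 divisions, so the expansion has 2 partial quotients, read off in order.

[10; 3]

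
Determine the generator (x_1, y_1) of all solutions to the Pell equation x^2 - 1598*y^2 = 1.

(x, y) = (1599, 40)

First expand sqrt(1598) as a continued fraction. With x_i = (sqrt(1598) + m_i)/d_i and (m_0, d_0) = (0, 1): a_0 = floor(sqrt(1598)) = 39, since 39^2 = 1521 <= 1598 < 1600 = 40^2.
Iterate m_{i+1} = d_i*a_i - m_i, d_{i+1} = (1598 - m_{i+1}^2)/d_i, a_{i+1} = floor((a_0 + m_{i+1})/d_{i+1}):
  m_1 = 1*39 - 0 = 39, d_1 = (1598 - 39^2)/1 = 77/1 = 77, a_1 = floor((39 + 39)/77) = 1.
  m_2 = 77*1 - 39 = 38, d_2 = (1598 - 38^2)/77 = 154/77 = 2, a_2 = floor((39 + 38)/2) = 38.
  m_3 = 2*38 - 38 = 38, d_3 = (1598 - 38^2)/2 = 154/2 = 77, a_3 = floor((39 + 38)/77) = 1.
  m_4 = 77*1 - 38 = 39, d_4 = (1598 - 39^2)/77 = 77/77 = 1, a_4 = floor((39 + 39)/1) = 78.
  m_5 = 1*78 - 39 = 39, d_5 = (1598 - 39^2)/1 = 77/1 = 77: (m_5, d_5) = (m_1, d_1) = (39, 77), so from here the quotients repeat a_1, ..., a_4; the period length is 4.
So sqrt(1598) = [39; (1, 38, 1, 78)] with period length k = 4.
k is even, so the fundamental solution of x^2 - 1598y^2 = 1 is (p_{k-1}, q_{k-1}) = (p_3, q_3); compute convergents through index 3.
Convergents (p_i = a_i*p_{i-1} + p_{i-2}, q_i = a_i*q_{i-1} + q_{i-2} with p_{-2}=0, p_{-1}=1, q_{-2}=1, q_{-1}=0):
  i=0: a_0=39, p_0 = 39*1 + 0 = 39, q_0 = 39*0 + 1 = 1.
  i=1: a_1=1, p_1 = 1*39 + 1 = 40, q_1 = 1*1 + 0 = 1.
  i=2: a_2=38, p_2 = 38*40 + 39 = 1559, q_2 = 38*1 + 1 = 39.
  i=3: a_3=1, p_3 = 1*1559 + 40 = 1599, q_3 = 1*39 + 1 = 40.
Check: 1599^2 - 1598*40^2 = 2556801 - 2556800 = 1, so (x, y) = (1599, 40) solves the equation, and by the theorem it is the least positive solution.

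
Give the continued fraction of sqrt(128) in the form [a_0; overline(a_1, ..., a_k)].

[11; overline(3, 5, 3, 22)]

Write x_i = (sqrt(128) + m_i)/d_i with (m_0, d_0) = (0, 1). a_0 = floor(sqrt(128)) = 11, since 11^2 = 121 <= 128 < 144 = 12^2.
Iterate m_{i+1} = d_i*a_i - m_i, d_{i+1} = (128 - m_{i+1}^2)/d_i, a_{i+1} = floor((a_0 + m_{i+1})/d_{i+1}):
  m_1 = 1*11 - 0 = 11, d_1 = (128 - 11^2)/1 = 7/1 = 7, a_1 = floor((11 + 11)/7) = 3.
  m_2 = 7*3 - 11 = 10, d_2 = (128 - 10^2)/7 = 28/7 = 4, a_2 = floor((11 + 10)/4) = 5.
  m_3 = 4*5 - 10 = 10, d_3 = (128 - 10^2)/4 = 28/4 = 7, a_3 = floor((11 + 10)/7) = 3.
  m_4 = 7*3 - 10 = 11, d_4 = (128 - 11^2)/7 = 7/7 = 1, a_4 = floor((11 + 11)/1) = 22.
  m_5 = 1*22 - 11 = 11, d_5 = (128 - 11^2)/1 = 7/1 = 7: (m_5, d_5) = (m_1, d_1) = (11, 7), so from here the quotients repeat a_1, ..., a_4; the period length is 4.
Hence the expansion of sqrt(128) is a_0 = 11 followed by the repeating block 3, 5, 3, 22 (period 4).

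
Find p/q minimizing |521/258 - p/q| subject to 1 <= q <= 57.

105/52

Expand x = 521/258 as a continued fraction with the Euclidean algorithm:
  521 = 2*258 + 5, so a_0 = 2.
  258 = 51*5 + 3, so a_1 = 51.
  5 = 1*3 + 2, so a_2 = 1.
  3 = 1*2 + 1, so a_3 = 1.
  2 = 2*1 + 0, so a_4 = 2.
so x = [2; 51, 1, 1, 2].
Convergents (p_i = a_i*p_{i-1} + p_{i-2}, q_i = a_i*q_{i-1} + q_{i-2} with p_{-2}=0, p_{-1}=1, q_{-2}=1, q_{-1}=0), until the denominator exceeds 57:
  i=0: a_0=2, p_0 = 2*1 + 0 = 2, q_0 = 2*0 + 1 = 1.
  i=1: a_1=51, p_1 = 51*2 + 1 = 103, q_1 = 51*1 + 0 = 51.
  i=2: a_2=1, p_2 = 1*103 + 2 = 105, q_2 = 1*51 + 1 = 52.
  i=3: a_3=1, p_3 = 1*105 + 103 = 208, q_3 = 1*52 + 51 = 103.
q_3 = 103 > 57, so the last convergent with denominator <= 57 is p_2/q_2 = 105/52.
The closest fraction with denominator <= 57 is either p_2/q_2 or the intermediate fraction (k*p_2 + p_1)/(k*q_2 + q_1) with the largest k >= 1 whose denominator stays <= 57; these approach x as k grows, and every other convergent or intermediate fraction in range is farther away.
Largest k: floor((57 - q_1)/q_2) = floor((57 - 51)/52) = 0.
Since k = 0, no intermediate fraction beyond p_2/q_2 has denominator <= 57, so the convergent 105/52 is the closest (its error is |521*52 - 105*258|/(258*52) = 2/13416).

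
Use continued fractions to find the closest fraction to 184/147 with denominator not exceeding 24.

Expand x = 184/147 as a continued fraction with the Euclidean algorithm:
  184 = 1*147 + 37, so a_0 = 1.
  147 = 3*37 + 36, so a_1 = 3.
  37 = 1*36 + 1, so a_2 = 1.
  36 = 36*1 + 0, so a_3 = 36.
so x = [1; 3, 1, 36].
Convergents (p_i = a_i*p_{i-1} + p_{i-2}, q_i = a_i*q_{i-1} + q_{i-2} with p_{-2}=0, p_{-1}=1, q_{-2}=1, q_{-1}=0), until the denominator exceeds 24:
  i=0: a_0=1, p_0 = 1*1 + 0 = 1, q_0 = 1*0 + 1 = 1.
  i=1: a_1=3, p_1 = 3*1 + 1 = 4, q_1 = 3*1 + 0 = 3.
  i=2: a_2=1, p_2 = 1*4 + 1 = 5, q_2 = 1*3 + 1 = 4.
  i=3: a_3=36, p_3 = 36*5 + 4 = 184, q_3 = 36*4 + 3 = 147.
q_3 = 147 > 24, so the last convergent with denominator <= 24 is p_2/q_2 = 5/4.
The closest fraction with denominator <= 24 is either p_2/q_2 or the intermediate fraction (k*p_2 + p_1)/(k*q_2 + q_1) with the largest k >= 1 whose denominator stays <= 24; these approach x as k grows, and every other convergent or intermediate fraction in range is farther away.
Largest k: floor((24 - q_1)/q_2) = floor((24 - 3)/4) = 5.
That gives (5*5 + 4)/(5*4 + 3) = 29/23.
Compare the errors: |x - 5/4| = |184*4 - 5*147|/(147*4) = 1/588, and |x - 29/23| = |184*23 - 29*147|/(147*23) = 31/3381.
Cross-multiplying, 1*3381 = 3381 < 18228 = 31*588, so 1/588 is smaller: the convergent 5/4 is closer to x than 29/23.

5/4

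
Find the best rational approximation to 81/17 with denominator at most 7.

Expand x = 81/17 as a continued fraction with the Euclidean algorithm:
  81 = 4*17 + 13, so a_0 = 4.
  17 = 1*13 + 4, so a_1 = 1.
  13 = 3*4 + 1, so a_2 = 3.
  4 = 4*1 + 0, so a_3 = 4.
so x = [4; 1, 3, 4].
Convergents (p_i = a_i*p_{i-1} + p_{i-2}, q_i = a_i*q_{i-1} + q_{i-2} with p_{-2}=0, p_{-1}=1, q_{-2}=1, q_{-1}=0), until the denominator exceeds 7:
  i=0: a_0=4, p_0 = 4*1 + 0 = 4, q_0 = 4*0 + 1 = 1.
  i=1: a_1=1, p_1 = 1*4 + 1 = 5, q_1 = 1*1 + 0 = 1.
  i=2: a_2=3, p_2 = 3*5 + 4 = 19, q_2 = 3*1 + 1 = 4.
  i=3: a_3=4, p_3 = 4*19 + 5 = 81, q_3 = 4*4 + 1 = 17.
q_3 = 17 > 7, so the last convergent with denominator <= 7 is p_2/q_2 = 19/4.
The closest fraction with denominator <= 7 is either p_2/q_2 or the intermediate fraction (k*p_2 + p_1)/(k*q_2 + q_1) with the largest k >= 1 whose denominator stays <= 7; these approach x as k grows, and every other convergent or intermediate fraction in range is farther away.
Largest k: floor((7 - q_1)/q_2) = floor((7 - 1)/4) = 1.
That gives (1*19 + 5)/(1*4 + 1) = 24/5.
Compare the errors: |x - 19/4| = |81*4 - 19*17|/(17*4) = 1/68, and |x - 24/5| = |81*5 - 24*17|/(17*5) = 3/85.
Cross-multiplying, 1*85 = 85 < 204 = 3*68, so 1/68 is smaller: the convergent 19/4 is closer to x than 24/5.

19/4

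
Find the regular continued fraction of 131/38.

Run the Euclidean algorithm on 131 and 38; the successive quotients are the partial quotients a_0, a_1, ... (each step inverts the fractional part left over by the previous one):
  131 = 3*38 + 17, so a_0 = 3.
  38 = 2*17 + 4, so a_1 = 2.
  17 = 4*4 + 1, so a_2 = 4.
  4 = 4*1 + 0, so a_3 = 4.
The remainder reaches 0 after 4 divisions, so the expansion has 4 partial quotients, read off in order.

[3; 2, 4, 4]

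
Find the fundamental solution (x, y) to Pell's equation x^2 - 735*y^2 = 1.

(x, y) = (244, 9)

First expand sqrt(735) as a continued fraction. With x_i = (sqrt(735) + m_i)/d_i and (m_0, d_0) = (0, 1): a_0 = floor(sqrt(735)) = 27, since 27^2 = 729 <= 735 < 784 = 28^2.
Iterate m_{i+1} = d_i*a_i - m_i, d_{i+1} = (735 - m_{i+1}^2)/d_i, a_{i+1} = floor((a_0 + m_{i+1})/d_{i+1}):
  m_1 = 1*27 - 0 = 27, d_1 = (735 - 27^2)/1 = 6/1 = 6, a_1 = floor((27 + 27)/6) = 9.
  m_2 = 6*9 - 27 = 27, d_2 = (735 - 27^2)/6 = 6/6 = 1, a_2 = floor((27 + 27)/1) = 54.
  m_3 = 1*54 - 27 = 27, d_3 = (735 - 27^2)/1 = 6/1 = 6: (m_3, d_3) = (m_1, d_1) = (27, 6), so from here the quotients repeat a_1, a_2; the period length is 2.
So sqrt(735) = [27; (9, 54)] with period length k = 2.
k is even, so the fundamental solution of x^2 - 735y^2 = 1 is (p_{k-1}, q_{k-1}) = (p_1, q_1); compute convergents through index 1.
Convergents (p_i = a_i*p_{i-1} + p_{i-2}, q_i = a_i*q_{i-1} + q_{i-2} with p_{-2}=0, p_{-1}=1, q_{-2}=1, q_{-1}=0):
  i=0: a_0=27, p_0 = 27*1 + 0 = 27, q_0 = 27*0 + 1 = 1.
  i=1: a_1=9, p_1 = 9*27 + 1 = 244, q_1 = 9*1 + 0 = 9.
Check: 244^2 - 735*9^2 = 59536 - 59535 = 1, so (x, y) = (244, 9) solves the equation, and by the theorem it is the least positive solution.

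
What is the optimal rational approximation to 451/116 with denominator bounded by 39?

35/9

Expand x = 451/116 as a continued fraction with the Euclidean algorithm:
  451 = 3*116 + 103, so a_0 = 3.
  116 = 1*103 + 13, so a_1 = 1.
  103 = 7*13 + 12, so a_2 = 7.
  13 = 1*12 + 1, so a_3 = 1.
  12 = 12*1 + 0, so a_4 = 12.
so x = [3; 1, 7, 1, 12].
Convergents (p_i = a_i*p_{i-1} + p_{i-2}, q_i = a_i*q_{i-1} + q_{i-2} with p_{-2}=0, p_{-1}=1, q_{-2}=1, q_{-1}=0), until the denominator exceeds 39:
  i=0: a_0=3, p_0 = 3*1 + 0 = 3, q_0 = 3*0 + 1 = 1.
  i=1: a_1=1, p_1 = 1*3 + 1 = 4, q_1 = 1*1 + 0 = 1.
  i=2: a_2=7, p_2 = 7*4 + 3 = 31, q_2 = 7*1 + 1 = 8.
  i=3: a_3=1, p_3 = 1*31 + 4 = 35, q_3 = 1*8 + 1 = 9.
  i=4: a_4=12, p_4 = 12*35 + 31 = 451, q_4 = 12*9 + 8 = 116.
q_4 = 116 > 39, so the last convergent with denominator <= 39 is p_3/q_3 = 35/9.
The closest fraction with denominator <= 39 is either p_3/q_3 or the intermediate fraction (k*p_3 + p_2)/(k*q_3 + q_2) with the largest k >= 1 whose denominator stays <= 39; these approach x as k grows, and every other convergent or intermediate fraction in range is farther away.
Largest k: floor((39 - q_2)/q_3) = floor((39 - 8)/9) = 3.
That gives (3*35 + 31)/(3*9 + 8) = 136/35.
Compare the errors: |x - 35/9| = |451*9 - 35*116|/(116*9) = 1/1044, and |x - 136/35| = |451*35 - 136*116|/(116*35) = 9/4060.
Cross-multiplying, 1*4060 = 4060 < 9396 = 9*1044, so 1/1044 is smaller: the convergent 35/9 is closer to x than 136/35.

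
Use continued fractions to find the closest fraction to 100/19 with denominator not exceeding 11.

58/11

Expand x = 100/19 as a continued fraction with the Euclidean algorithm:
  100 = 5*19 + 5, so a_0 = 5.
  19 = 3*5 + 4, so a_1 = 3.
  5 = 1*4 + 1, so a_2 = 1.
  4 = 4*1 + 0, so a_3 = 4.
so x = [5; 3, 1, 4].
Convergents (p_i = a_i*p_{i-1} + p_{i-2}, q_i = a_i*q_{i-1} + q_{i-2} with p_{-2}=0, p_{-1}=1, q_{-2}=1, q_{-1}=0), until the denominator exceeds 11:
  i=0: a_0=5, p_0 = 5*1 + 0 = 5, q_0 = 5*0 + 1 = 1.
  i=1: a_1=3, p_1 = 3*5 + 1 = 16, q_1 = 3*1 + 0 = 3.
  i=2: a_2=1, p_2 = 1*16 + 5 = 21, q_2 = 1*3 + 1 = 4.
  i=3: a_3=4, p_3 = 4*21 + 16 = 100, q_3 = 4*4 + 3 = 19.
q_3 = 19 > 11, so the last convergent with denominator <= 11 is p_2/q_2 = 21/4.
The closest fraction with denominator <= 11 is either p_2/q_2 or the intermediate fraction (k*p_2 + p_1)/(k*q_2 + q_1) with the largest k >= 1 whose denominator stays <= 11; these approach x as k grows, and every other convergent or intermediate fraction in range is farther away.
Largest k: floor((11 - q_1)/q_2) = floor((11 - 3)/4) = 2.
That gives (2*21 + 16)/(2*4 + 3) = 58/11.
Compare the errors: |x - 21/4| = |100*4 - 21*19|/(19*4) = 1/76, and |x - 58/11| = |100*11 - 58*19|/(19*11) = 2/209.
Cross-multiplying, 2*76 = 152 < 209 = 1*209, so 2/209 is smaller: the intermediate fraction 58/11 is closer to x than 21/4.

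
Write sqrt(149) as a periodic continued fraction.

Write x_i = (sqrt(149) + m_i)/d_i with (m_0, d_0) = (0, 1). a_0 = floor(sqrt(149)) = 12, since 12^2 = 144 <= 149 < 169 = 13^2.
Iterate m_{i+1} = d_i*a_i - m_i, d_{i+1} = (149 - m_{i+1}^2)/d_i, a_{i+1} = floor((a_0 + m_{i+1})/d_{i+1}):
  m_1 = 1*12 - 0 = 12, d_1 = (149 - 12^2)/1 = 5/1 = 5, a_1 = floor((12 + 12)/5) = 4.
  m_2 = 5*4 - 12 = 8, d_2 = (149 - 8^2)/5 = 85/5 = 17, a_2 = floor((12 + 8)/17) = 1.
  m_3 = 17*1 - 8 = 9, d_3 = (149 - 9^2)/17 = 68/17 = 4, a_3 = floor((12 + 9)/4) = 5.
  m_4 = 4*5 - 9 = 11, d_4 = (149 - 11^2)/4 = 28/4 = 7, a_4 = floor((12 + 11)/7) = 3.
  m_5 = 7*3 - 11 = 10, d_5 = (149 - 10^2)/7 = 49/7 = 7, a_5 = floor((12 + 10)/7) = 3.
  m_6 = 7*3 - 10 = 11, d_6 = (149 - 11^2)/7 = 28/7 = 4, a_6 = floor((12 + 11)/4) = 5.
  m_7 = 4*5 - 11 = 9, d_7 = (149 - 9^2)/4 = 68/4 = 17, a_7 = floor((12 + 9)/17) = 1.
  m_8 = 17*1 - 9 = 8, d_8 = (149 - 8^2)/17 = 85/17 = 5, a_8 = floor((12 + 8)/5) = 4.
  m_9 = 5*4 - 8 = 12, d_9 = (149 - 12^2)/5 = 5/5 = 1, a_9 = floor((12 + 12)/1) = 24.
  m_10 = 1*24 - 12 = 12, d_10 = (149 - 12^2)/1 = 5/1 = 5: (m_10, d_10) = (m_1, d_1) = (12, 5), so from here the quotients repeat a_1, ..., a_9; the period length is 9.
Hence the expansion of sqrt(149) is a_0 = 12 followed by the repeating block 4, 1, 5, 3, 3, 5, 1, 4, 24 (period 9).

[12; (4, 1, 5, 3, 3, 5, 1, 4, 24)]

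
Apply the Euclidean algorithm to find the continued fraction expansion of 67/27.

[2; 2, 13]

Run the Euclidean algorithm on 67 and 27; the successive quotients are the partial quotients a_0, a_1, ... (each step inverts the fractional part left over by the previous one):
  67 = 2*27 + 13, so a_0 = 2.
  27 = 2*13 + 1, so a_1 = 2.
  13 = 13*1 + 0, so a_2 = 13.
The remainder reaches 0 after 3 divisions, so the expansion has 3 partial quotients, read off in order.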